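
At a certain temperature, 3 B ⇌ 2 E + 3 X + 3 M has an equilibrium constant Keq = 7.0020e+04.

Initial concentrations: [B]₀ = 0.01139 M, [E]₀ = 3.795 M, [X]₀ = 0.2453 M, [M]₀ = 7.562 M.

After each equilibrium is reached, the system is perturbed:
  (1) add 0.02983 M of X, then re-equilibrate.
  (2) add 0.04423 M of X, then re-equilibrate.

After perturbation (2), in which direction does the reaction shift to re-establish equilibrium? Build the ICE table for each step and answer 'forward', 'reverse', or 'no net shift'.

Direction: reverse

Q₀ = 6.2209e+07 vs Keq = 7.0020e+04 ⇒ Q>K, reverse
Step 1:
                   B          E          X          M
  I          0.01139      3.795     0.2453      7.562
  C          0.06691   -0.04461   -0.06691   -0.06691
  E           0.0783       3.75     0.1784      7.495
  solve Keq expr → x = -0.0223; check Q = 7.0020e+04
Then add 0.02983 M of X.
Step 2:
                   B          E          X          M
  I           0.0783       3.75     0.2082      7.495
  C         0.008963  -0.005975  -0.008963  -0.008963
  E          0.08727      3.744     0.1993      7.486
  solve Keq expr → x = -0.002988; check Q = 7.0020e+04
Then add 0.04423 M of X.
Step 3:
                   B          E          X          M
  I          0.08727      3.744     0.2435      7.486
  C          0.01324  -0.008825   -0.01324   -0.01324
  E           0.1005      3.736     0.2302      7.473
  solve Keq expr → x = -0.004412; check Q = 7.0020e+04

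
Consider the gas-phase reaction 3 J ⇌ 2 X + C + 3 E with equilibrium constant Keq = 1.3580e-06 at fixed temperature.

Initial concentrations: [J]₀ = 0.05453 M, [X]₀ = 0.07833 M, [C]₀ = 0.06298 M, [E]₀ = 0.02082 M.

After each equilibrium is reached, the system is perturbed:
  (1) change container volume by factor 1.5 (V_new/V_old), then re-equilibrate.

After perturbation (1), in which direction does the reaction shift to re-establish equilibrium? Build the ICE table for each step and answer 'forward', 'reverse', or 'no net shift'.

Q₀ = 2.1508e-05 vs Keq = 1.3580e-06 ⇒ Q>K, reverse
Step 1:
                   J          X          C          E
  init       0.05453    0.07833    0.06298    0.02082
  Δ          0.01018  -0.006784  -0.003392   -0.01018
  eq         0.06471    0.07155    0.05959    0.01064
  solve Keq expr → x = -0.003392; check Q = 1.3580e-06
Then change container volume by factor 1.5 (V_new/V_old).
Step 2:
                   J          X          C          E
  init       0.04314     0.0477    0.03973   0.007096
  Δ        -0.002601   0.001734 8.6700e-04   0.002601
  eq         0.04054    0.04943    0.04059   0.009697
  solve Keq expr → x = 8.6700e-04; check Q = 1.3580e-06

Direction: forward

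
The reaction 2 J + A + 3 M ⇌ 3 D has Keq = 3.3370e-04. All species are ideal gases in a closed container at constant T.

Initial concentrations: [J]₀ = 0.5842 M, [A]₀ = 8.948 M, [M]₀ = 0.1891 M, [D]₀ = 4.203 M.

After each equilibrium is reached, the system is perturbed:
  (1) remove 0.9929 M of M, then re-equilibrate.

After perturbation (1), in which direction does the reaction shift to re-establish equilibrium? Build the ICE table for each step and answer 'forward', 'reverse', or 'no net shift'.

Q₀ = 3595 vs Keq = 3.3370e-04 ⇒ Q>K, reverse
Step 1:
                   J          A          M          D
  init        0.5842      8.948     0.1891      4.203
  Δ            2.141       1.07      3.211     -3.211
  eq           2.725      10.02        3.4     0.9919
  solve Keq expr → x = -1.07; check Q = 3.3370e-04
Then remove 0.9929 M of M.
Step 2:
                   J          A          M          D
  init         2.725      10.02      2.407     0.9919
  Δ           0.1356    0.06782     0.2035    -0.2035
  eq           2.861      10.09      2.611     0.7884
  solve Keq expr → x = -0.06782; check Q = 3.3370e-04

Direction: reverse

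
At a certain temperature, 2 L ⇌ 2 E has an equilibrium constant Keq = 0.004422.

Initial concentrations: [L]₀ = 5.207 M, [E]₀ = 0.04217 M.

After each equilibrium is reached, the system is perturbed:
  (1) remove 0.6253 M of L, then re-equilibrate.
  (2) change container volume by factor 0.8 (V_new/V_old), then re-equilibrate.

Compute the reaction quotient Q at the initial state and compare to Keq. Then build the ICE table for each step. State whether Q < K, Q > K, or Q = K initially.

Q₀ = 6.5589e-05; Q < K (proceeds forward)

Q₀ = 6.5589e-05 vs Keq = 0.004422 ⇒ Q<K, forward
Step 1:
                   L          E
  I            5.207    0.04217
  C          -0.2851     0.2851
  E            4.922     0.3273
  solve Keq expr → x = 0.1426; check Q = 0.004422
Then remove 0.6253 M of L.
Step 2:
                   L          E
  I            4.297     0.3273
  C          0.03899   -0.03899
  E            4.336     0.2883
  solve Keq expr → x = -0.01949; check Q = 0.004422
Then change container volume by factor 0.8 (V_new/V_old).
Step 3:
                   L          E
  I            5.419     0.3604
  C                0          0
  E            5.419     0.3604
  solve Keq expr → x = 0; check Q = 0.004422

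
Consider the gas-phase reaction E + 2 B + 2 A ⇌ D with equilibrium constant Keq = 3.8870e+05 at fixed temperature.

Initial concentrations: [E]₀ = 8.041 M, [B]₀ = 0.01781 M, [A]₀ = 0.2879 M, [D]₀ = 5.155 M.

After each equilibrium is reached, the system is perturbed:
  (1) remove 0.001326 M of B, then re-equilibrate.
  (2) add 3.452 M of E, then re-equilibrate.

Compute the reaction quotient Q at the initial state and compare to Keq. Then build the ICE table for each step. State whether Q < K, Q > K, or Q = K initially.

Q₀ = 2.4384e+04; Q < K (proceeds forward)

Q₀ = 2.4384e+04 vs Keq = 3.8870e+05 ⇒ Q<K, forward
Step 1:
                   E          B          A          D
  Initial      8.041    0.01781     0.2879      5.155
  Change   -0.006566   -0.01313   -0.01313   0.006566
  Equil        8.034   0.004679     0.2748      5.162
  solve Keq expr → x = 0.006566; check Q = 3.8870e+05
Then remove 0.001326 M of B.
Step 2:
                   E          B          A          D
  Initial      8.034   0.003353     0.2748      5.162
  Change  6.5171e-04   0.001303   0.001303 -6.5171e-04
  Equil        8.035   0.004656     0.2761      5.161
  solve Keq expr → x = -6.5171e-04; check Q = 3.8870e+05
Then add 3.452 M of E.
Step 3:
                   E          B          A          D
  Initial      11.49   0.004656     0.2761      5.161
  Change  -3.7557e-04 -7.5115e-04 -7.5115e-04 3.7557e-04
  Equil        11.49   0.003905     0.2753      5.161
  solve Keq expr → x = 3.7557e-04; check Q = 3.8870e+05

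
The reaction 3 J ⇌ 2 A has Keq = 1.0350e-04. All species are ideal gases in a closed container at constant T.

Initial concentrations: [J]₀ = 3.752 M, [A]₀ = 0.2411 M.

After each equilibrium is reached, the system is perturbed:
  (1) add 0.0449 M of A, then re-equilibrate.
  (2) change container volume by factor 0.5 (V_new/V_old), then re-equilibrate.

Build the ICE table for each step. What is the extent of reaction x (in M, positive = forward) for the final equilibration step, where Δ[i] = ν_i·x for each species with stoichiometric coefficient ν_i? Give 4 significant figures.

Q₀ = 0.001101 vs Keq = 1.0350e-04 ⇒ Q>K, reverse
Step 1:
                   J          A
  I            3.752     0.2411
  C           0.2399      -0.16
  E            3.992    0.08114
  solve Keq expr → x = -0.07998; check Q = 1.0350e-04
Then add 0.0449 M of A.
Step 2:
                   J          A
  I            3.992      0.126
  C          0.06439   -0.04293
  E            4.056    0.08311
  solve Keq expr → x = -0.02146; check Q = 1.0350e-04
Then change container volume by factor 0.5 (V_new/V_old).
Step 3:
                   J          A
  I            8.113     0.1662
  C         -0.09698    0.06465
  E            8.016     0.2309
  solve Keq expr → x = 0.03233; check Q = 1.0350e-04

x = 0.03233 M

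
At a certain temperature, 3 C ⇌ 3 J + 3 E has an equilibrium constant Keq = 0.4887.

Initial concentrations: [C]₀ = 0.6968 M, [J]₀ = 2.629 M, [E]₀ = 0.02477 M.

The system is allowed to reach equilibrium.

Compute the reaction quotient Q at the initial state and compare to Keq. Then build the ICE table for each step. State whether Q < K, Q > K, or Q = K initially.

Q₀ = 8.1625e-04 vs Keq = 0.4887 ⇒ Q<K, forward
Step 1:
                   C          J          E
  Initial     0.6968      2.629    0.02477
  Change     -0.1352     0.1352     0.1352
  Equil       0.5616      2.764       0.16
  solve Keq expr → x = 0.04508; check Q = 0.4887

Q₀ = 8.1625e-04; Q < K (proceeds forward)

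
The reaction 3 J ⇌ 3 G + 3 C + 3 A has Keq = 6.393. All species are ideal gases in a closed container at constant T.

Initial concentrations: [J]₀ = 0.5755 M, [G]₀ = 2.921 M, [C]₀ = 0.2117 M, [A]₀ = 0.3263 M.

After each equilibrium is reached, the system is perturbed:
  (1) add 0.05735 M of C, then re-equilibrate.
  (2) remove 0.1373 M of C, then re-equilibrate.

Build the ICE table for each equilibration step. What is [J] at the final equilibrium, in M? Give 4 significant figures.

Q₀ = 0.0431 vs Keq = 6.393 ⇒ Q<K, forward
Step 1:
                  J         G         C         A
  I          0.5755     2.921    0.2117    0.3263
  C         -0.2041    0.2041    0.2041    0.2041
  E          0.3714     3.125    0.4158    0.5304
  solve Keq expr → x = 0.06804; check Q = 6.393
Then add 0.05735 M of C.
Step 2:
                  J         G         C         A
  I          0.3714     3.125    0.4732    0.5304
  C          0.0184   -0.0184   -0.0184   -0.0184
  E          0.3898     3.107    0.4548     0.512
  solve Keq expr → x = -0.006132; check Q = 6.393
Then remove 0.1373 M of C.
Step 3:
                  J         G         C         A
  I          0.3898     3.107    0.3175     0.512
  C        -0.04571   0.04571   0.04571   0.04571
  E          0.3441     3.152    0.3632    0.5577
  solve Keq expr → x = 0.01524; check Q = 6.393

[J]_eq = 0.3441 M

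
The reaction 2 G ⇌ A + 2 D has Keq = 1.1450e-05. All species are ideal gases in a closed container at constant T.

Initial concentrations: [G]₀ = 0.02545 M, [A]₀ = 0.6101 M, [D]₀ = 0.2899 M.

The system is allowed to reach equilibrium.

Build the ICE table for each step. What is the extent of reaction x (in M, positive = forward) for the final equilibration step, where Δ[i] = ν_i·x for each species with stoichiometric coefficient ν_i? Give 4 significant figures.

Q₀ = 79.16 vs Keq = 1.1450e-05 ⇒ Q>K, reverse
Step 1:
                    G           A           D
  init        0.02545      0.6101      0.2899
  Δ            0.2883     -0.1442     -0.2883
  eq           0.3138      0.4659    0.001556
  solve Keq expr → x = -0.1442; check Q = 1.1450e-05

x = -0.1442 M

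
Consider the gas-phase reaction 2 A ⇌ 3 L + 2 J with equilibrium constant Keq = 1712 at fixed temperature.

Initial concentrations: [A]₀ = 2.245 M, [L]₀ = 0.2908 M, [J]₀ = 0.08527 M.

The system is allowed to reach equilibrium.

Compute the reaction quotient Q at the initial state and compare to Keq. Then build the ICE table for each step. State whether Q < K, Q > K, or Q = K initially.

Q₀ = 3.5477e-05; Q < K (proceeds forward)

Q₀ = 3.5477e-05 vs Keq = 1712 ⇒ Q<K, forward
Step 1:
                   A          L          J
  I            2.245     0.2908    0.08527
  C           -1.958      2.938      1.958
  E           0.2865      3.229      2.044
  solve Keq expr → x = 0.9792; check Q = 1712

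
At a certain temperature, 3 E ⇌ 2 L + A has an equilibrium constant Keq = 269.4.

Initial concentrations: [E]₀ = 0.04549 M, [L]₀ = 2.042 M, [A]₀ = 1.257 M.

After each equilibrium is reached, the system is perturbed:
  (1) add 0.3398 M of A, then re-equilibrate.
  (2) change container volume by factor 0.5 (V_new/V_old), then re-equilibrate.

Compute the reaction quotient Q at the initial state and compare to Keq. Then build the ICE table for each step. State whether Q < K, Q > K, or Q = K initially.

Q₀ = 5.5680e+04; Q > K (proceeds reverse)

Q₀ = 5.5680e+04 vs Keq = 269.4 ⇒ Q>K, reverse
Step 1:
                   E          L          A
  init       0.04549      2.042      1.257
  Δ           0.2065    -0.1376   -0.06882
  eq           0.252      1.904      1.188
  solve Keq expr → x = -0.06882; check Q = 269.4
Then add 0.3398 M of A.
Step 2:
                   E          L          A
  init         0.252      1.904      1.528
  Δ          0.02033   -0.01355  -0.006777
  eq          0.2723      1.891      1.521
  solve Keq expr → x = -0.006777; check Q = 269.4
Then change container volume by factor 0.5 (V_new/V_old).
Step 3:
                   E          L          A
  init        0.5446      3.782      3.042
  Δ                0          0          0
  eq          0.5446      3.782      3.042
  solve Keq expr → x = 0; check Q = 269.4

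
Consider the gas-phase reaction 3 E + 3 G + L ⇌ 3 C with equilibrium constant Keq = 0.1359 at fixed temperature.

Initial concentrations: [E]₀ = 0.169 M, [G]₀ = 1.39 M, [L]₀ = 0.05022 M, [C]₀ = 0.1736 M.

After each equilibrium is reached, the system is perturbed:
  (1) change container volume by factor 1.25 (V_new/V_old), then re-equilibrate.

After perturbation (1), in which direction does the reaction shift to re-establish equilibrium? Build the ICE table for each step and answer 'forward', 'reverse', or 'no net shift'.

Q₀ = 8.037 vs Keq = 0.1359 ⇒ Q>K, reverse
Step 1:
                    E           G           L           C
  init          0.169        1.39     0.05022      0.1736
  Δ           0.08907     0.08907     0.02969    -0.08907
  eq           0.2581       1.479     0.07991     0.08453
  solve Keq expr → x = -0.02969; check Q = 0.1359
Then change container volume by factor 1.25 (V_new/V_old).
Step 2:
                    E           G           L           C
  init         0.2065       1.183     0.06393     0.06762
  Δ           0.01261     0.01261    0.004204    -0.01261
  eq           0.2191       1.196     0.06813     0.05501
  solve Keq expr → x = -0.004204; check Q = 0.1359

Direction: reverse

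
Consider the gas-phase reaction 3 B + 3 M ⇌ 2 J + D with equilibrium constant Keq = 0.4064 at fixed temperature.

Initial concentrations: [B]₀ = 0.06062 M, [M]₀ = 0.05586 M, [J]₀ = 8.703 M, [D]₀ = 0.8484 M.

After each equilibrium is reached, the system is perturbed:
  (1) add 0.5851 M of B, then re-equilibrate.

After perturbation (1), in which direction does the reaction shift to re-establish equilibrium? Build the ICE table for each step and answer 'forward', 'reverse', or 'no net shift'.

Direction: forward

Q₀ = 1.6550e+09 vs Keq = 0.4064 ⇒ Q>K, reverse
Step 1:
                   B          M          J          D
  I          0.06062    0.05586      8.703     0.8484
  C            1.762      1.762     -1.175    -0.5874
  E            1.823      1.818      7.528      0.261
  solve Keq expr → x = -0.5874; check Q = 0.4064
Then add 0.5851 M of B.
Step 2:
                   B          M          J          D
  I            2.408      1.818      7.528      0.261
  C          -0.1915    -0.1915     0.1277    0.06385
  E            2.216      1.627      7.656     0.3248
  solve Keq expr → x = 0.06385; check Q = 0.4064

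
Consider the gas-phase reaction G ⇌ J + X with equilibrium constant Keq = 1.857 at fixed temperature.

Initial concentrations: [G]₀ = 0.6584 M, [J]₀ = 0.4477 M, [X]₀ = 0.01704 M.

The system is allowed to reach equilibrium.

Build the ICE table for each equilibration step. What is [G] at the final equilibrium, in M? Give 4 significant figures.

[G]_eq = 0.2184 M

Q₀ = 0.01159 vs Keq = 1.857 ⇒ Q<K, forward
Step 1:
                   G          J          X
  init        0.6584     0.4477    0.01704
  Δ            -0.44       0.44       0.44
  eq          0.2184     0.8877      0.457
  solve Keq expr → x = 0.44; check Q = 1.857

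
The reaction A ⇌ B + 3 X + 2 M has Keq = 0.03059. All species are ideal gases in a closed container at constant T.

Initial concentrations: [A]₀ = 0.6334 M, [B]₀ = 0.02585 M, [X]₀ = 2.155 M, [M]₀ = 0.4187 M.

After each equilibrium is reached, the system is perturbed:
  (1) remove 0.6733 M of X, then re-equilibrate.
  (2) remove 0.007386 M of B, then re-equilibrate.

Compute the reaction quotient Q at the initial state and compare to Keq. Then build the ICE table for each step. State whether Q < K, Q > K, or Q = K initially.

Q₀ = 0.0716 vs Keq = 0.03059 ⇒ Q>K, reverse
Step 1:
                    A           B           X           M
  init         0.6334     0.02585       2.155      0.4187
  Δ           0.01244    -0.01244    -0.03731    -0.02487
  eq           0.6458     0.01341       2.118      0.3938
  solve Keq expr → x = -0.01244; check Q = 0.03059
Then remove 0.6733 M of X.
Step 2:
                    A           B           X           M
  init         0.6458     0.01341       1.444      0.3938
  Δ          -0.01766     0.01766     0.05299     0.03533
  eq           0.6282     0.03108       1.497      0.4292
  solve Keq expr → x = 0.01766; check Q = 0.03059
Then remove 0.007386 M of B.
Step 3:
                    A           B           X           M
  init         0.6282     0.02369       1.497      0.4292
  Δ         -0.004921    0.004921     0.01476    0.009842
  eq           0.6233     0.02861       1.512       0.439
  solve Keq expr → x = 0.004921; check Q = 0.03059

Q₀ = 0.0716; Q > K (proceeds reverse)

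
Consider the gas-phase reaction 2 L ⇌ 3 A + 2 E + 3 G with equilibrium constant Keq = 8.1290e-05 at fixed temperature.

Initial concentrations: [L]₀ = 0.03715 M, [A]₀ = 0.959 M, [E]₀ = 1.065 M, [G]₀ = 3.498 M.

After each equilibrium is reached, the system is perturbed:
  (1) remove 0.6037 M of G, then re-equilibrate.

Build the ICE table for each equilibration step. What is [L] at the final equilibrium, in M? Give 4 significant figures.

[L]_eq = 0.6574 M

Q₀ = 3.1024e+04 vs Keq = 8.1290e-05 ⇒ Q>K, reverse
Step 1:
                    L           A           E           G
  I           0.03715       0.959       1.065       3.498
  C            0.6245     -0.9368     -0.6245     -0.9368
  E            0.6617     0.02219      0.4405       2.561
  solve Keq expr → x = -0.3123; check Q = 8.1290e-05
Then remove 0.6037 M of G.
Step 2:
                    L           A           E           G
  I            0.6617     0.02219      0.4405       1.957
  C         -0.004291    0.006436    0.004291    0.006436
  E            0.6574     0.02862      0.4447       1.964
  solve Keq expr → x = 0.002145; check Q = 8.1290e-05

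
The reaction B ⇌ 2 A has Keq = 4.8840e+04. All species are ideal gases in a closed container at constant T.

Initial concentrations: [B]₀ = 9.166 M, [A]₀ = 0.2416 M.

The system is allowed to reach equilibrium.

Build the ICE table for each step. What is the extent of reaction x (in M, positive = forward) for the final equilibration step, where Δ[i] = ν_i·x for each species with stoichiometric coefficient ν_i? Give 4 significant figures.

x = 9.159 M

Q₀ = 0.006368 vs Keq = 4.8840e+04 ⇒ Q<K, forward
Step 1:
                  B         A
  Initial     9.166    0.2416
  Change     -9.159     18.32
  Equil    0.007053     18.56
  solve Keq expr → x = 9.159; check Q = 4.8840e+04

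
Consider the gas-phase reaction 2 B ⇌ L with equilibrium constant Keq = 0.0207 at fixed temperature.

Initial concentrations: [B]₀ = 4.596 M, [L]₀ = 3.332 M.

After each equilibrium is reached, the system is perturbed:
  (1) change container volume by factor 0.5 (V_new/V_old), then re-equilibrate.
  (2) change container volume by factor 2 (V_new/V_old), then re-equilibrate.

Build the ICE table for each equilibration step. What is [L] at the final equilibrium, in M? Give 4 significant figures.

[L]_eq = 1.448 M

Q₀ = 0.1577 vs Keq = 0.0207 ⇒ Q>K, reverse
Step 1:
                  B         L
  Initial     4.596     3.332
  Change      3.768    -1.884
  Equil       8.364     1.448
  solve Keq expr → x = -1.884; check Q = 0.0207
Then change container volume by factor 0.5 (V_new/V_old).
Step 2:
                  B         L
  Initial     16.73     2.896
  Change     -2.541      1.27
  Equil       14.19     4.166
  solve Keq expr → x = 1.27; check Q = 0.0207
Then change container volume by factor 2 (V_new/V_old).
Step 3:
                  B         L
  Initial     7.094     2.083
  Change       1.27   -0.6351
  Equil       8.364     1.448
  solve Keq expr → x = -0.6351; check Q = 0.0207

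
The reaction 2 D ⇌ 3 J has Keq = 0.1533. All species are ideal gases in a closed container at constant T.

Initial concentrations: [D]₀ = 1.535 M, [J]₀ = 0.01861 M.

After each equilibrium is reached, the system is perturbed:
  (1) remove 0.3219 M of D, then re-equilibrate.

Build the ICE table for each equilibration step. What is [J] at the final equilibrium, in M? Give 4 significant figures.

Q₀ = 2.7354e-06 vs Keq = 0.1533 ⇒ Q<K, forward
Step 1:
                  D         J
  I           1.535   0.01861
  C         -0.3803    0.5705
  E           1.155    0.5891
  solve Keq expr → x = 0.1902; check Q = 0.1533
Then remove 0.3219 M of D.
Step 2:
                  D         J
  I          0.8328    0.5891
  C         0.06151  -0.09227
  E          0.8943    0.4968
  solve Keq expr → x = -0.03076; check Q = 0.1533

[J]_eq = 0.4968 M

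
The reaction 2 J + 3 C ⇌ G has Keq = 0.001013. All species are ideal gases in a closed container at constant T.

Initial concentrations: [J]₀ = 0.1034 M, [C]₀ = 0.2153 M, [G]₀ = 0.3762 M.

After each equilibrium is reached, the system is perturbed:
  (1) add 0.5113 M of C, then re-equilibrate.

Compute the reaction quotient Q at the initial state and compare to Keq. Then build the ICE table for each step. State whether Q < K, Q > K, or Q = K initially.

Q₀ = 3526 vs Keq = 0.001013 ⇒ Q>K, reverse
Step 1:
                   J          C          G
  I           0.1034     0.2153     0.3762
  C           0.7489      1.123    -0.3744
  E           0.8523      1.339   0.001765
  solve Keq expr → x = -0.3744; check Q = 0.001013
Then add 0.5113 M of C.
Step 2:
                   J          C          G
  I           0.8523       1.85   0.001765
  C        -0.005542  -0.008313   0.002771
  E           0.8467      1.842   0.004536
  solve Keq expr → x = 0.002771; check Q = 0.001013

Q₀ = 3526; Q > K (proceeds reverse)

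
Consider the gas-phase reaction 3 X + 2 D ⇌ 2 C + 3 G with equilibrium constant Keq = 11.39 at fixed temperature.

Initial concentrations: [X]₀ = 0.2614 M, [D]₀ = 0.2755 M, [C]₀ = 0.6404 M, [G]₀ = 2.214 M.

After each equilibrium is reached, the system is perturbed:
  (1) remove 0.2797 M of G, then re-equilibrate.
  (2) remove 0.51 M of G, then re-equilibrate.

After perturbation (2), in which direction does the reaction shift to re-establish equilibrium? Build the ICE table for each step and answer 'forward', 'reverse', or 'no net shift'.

Direction: forward

Q₀ = 3283 vs Keq = 11.39 ⇒ Q>K, reverse
Step 1:
                    X           D           C           G
  init         0.2614      0.2755      0.6404       2.214
  Δ            0.3877      0.2585     -0.2585     -0.3877
  eq           0.6491       0.534      0.3819       1.826
  solve Keq expr → x = -0.1292; check Q = 11.39
Then remove 0.2797 M of G.
Step 2:
                    X           D           C           G
  init         0.6491       0.534      0.3819       1.547
  Δ          -0.03952    -0.02634     0.02634     0.03952
  eq           0.6096      0.5076      0.4083       1.586
  solve Keq expr → x = 0.01317; check Q = 11.39
Then remove 0.51 M of G.
Step 3:
                    X           D           C           G
  init         0.6096      0.5076      0.4083       1.076
  Δ          -0.08419    -0.05613     0.05613     0.08419
  eq           0.5254      0.4515      0.4644        1.16
  solve Keq expr → x = 0.02806; check Q = 11.39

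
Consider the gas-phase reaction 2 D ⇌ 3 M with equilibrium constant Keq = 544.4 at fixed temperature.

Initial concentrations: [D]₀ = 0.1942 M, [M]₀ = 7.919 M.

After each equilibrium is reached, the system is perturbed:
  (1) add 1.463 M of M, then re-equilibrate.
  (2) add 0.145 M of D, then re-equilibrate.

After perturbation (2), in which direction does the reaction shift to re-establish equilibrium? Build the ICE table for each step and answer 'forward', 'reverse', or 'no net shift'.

Direction: forward

Q₀ = 1.3168e+04 vs Keq = 544.4 ⇒ Q>K, reverse
Step 1:
                  D         M
  init       0.1942     7.919
  Δ          0.6022   -0.9033
  eq         0.7964     7.016
  solve Keq expr → x = -0.3011; check Q = 544.4
Then add 1.463 M of M.
Step 2:
                  D         M
  init       0.7964     8.479
  Δ          0.2047   -0.3071
  eq          1.001     8.172
  solve Keq expr → x = -0.1024; check Q = 544.4
Then add 0.145 M of D.
Step 3:
                  D         M
  init        1.146     8.172
  Δ         -0.1135    0.1703
  eq          1.033     8.342
  solve Keq expr → x = 0.05677; check Q = 544.4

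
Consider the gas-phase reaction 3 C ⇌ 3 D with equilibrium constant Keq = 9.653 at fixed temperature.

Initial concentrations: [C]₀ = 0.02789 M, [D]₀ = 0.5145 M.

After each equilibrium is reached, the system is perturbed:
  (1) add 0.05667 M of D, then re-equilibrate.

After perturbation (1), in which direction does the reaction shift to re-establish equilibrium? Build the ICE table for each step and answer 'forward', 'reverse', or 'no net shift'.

Q₀ = 6278 vs Keq = 9.653 ⇒ Q>K, reverse
Step 1:
                    C           D
  init        0.02789      0.5145
  Δ            0.1454     -0.1454
  eq           0.1733      0.3691
  solve Keq expr → x = -0.04848; check Q = 9.653
Then add 0.05667 M of D.
Step 2:
                    C           D
  init         0.1733      0.4257
  Δ           0.01811    -0.01811
  eq           0.1914      0.4076
  solve Keq expr → x = -0.006037; check Q = 9.653

Direction: reverse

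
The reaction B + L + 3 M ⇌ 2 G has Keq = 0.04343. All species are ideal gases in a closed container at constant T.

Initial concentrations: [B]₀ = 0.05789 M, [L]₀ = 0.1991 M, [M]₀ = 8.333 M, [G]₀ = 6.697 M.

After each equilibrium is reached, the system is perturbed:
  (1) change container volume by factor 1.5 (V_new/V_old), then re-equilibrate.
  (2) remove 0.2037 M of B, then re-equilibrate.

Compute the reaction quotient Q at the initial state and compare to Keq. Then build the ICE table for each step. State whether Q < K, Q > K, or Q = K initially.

Q₀ = 6.725 vs Keq = 0.04343 ⇒ Q>K, reverse
Step 1:
                  B         L         M         G
  Initial   0.05789    0.1991     8.333     6.697
  Change     0.6562    0.6562     1.968    -1.312
  Equil      0.7141    0.8553      10.3     5.385
  solve Keq expr → x = -0.6562; check Q = 0.04343
Then change container volume by factor 1.5 (V_new/V_old).
Step 2:
                  B         L         M         G
  Initial     0.476    0.5702     6.868      3.59
  Change     0.2149    0.2149    0.6446   -0.4297
  Equil      0.6909     0.785     7.512      3.16
  solve Keq expr → x = -0.2149; check Q = 0.04343
Then remove 0.2037 M of B.
Step 3:
                  B         L         M         G
  Initial    0.4872     0.785     7.512      3.16
  Change    0.06202   0.06202     0.186    -0.124
  Equil      0.5492     0.847     7.698     3.036
  solve Keq expr → x = -0.06202; check Q = 0.04343

Q₀ = 6.725; Q > K (proceeds reverse)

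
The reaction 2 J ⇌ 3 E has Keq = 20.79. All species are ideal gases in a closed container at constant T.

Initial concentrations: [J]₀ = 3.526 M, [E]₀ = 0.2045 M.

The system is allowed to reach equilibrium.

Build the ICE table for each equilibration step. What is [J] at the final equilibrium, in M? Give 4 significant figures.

[J]_eq = 1.385 M

Q₀ = 6.8788e-04 vs Keq = 20.79 ⇒ Q<K, forward
Step 1:
                    J           E
  I             3.526      0.2045
  C            -2.141       3.212
  E             1.385       3.416
  solve Keq expr → x = 1.071; check Q = 20.79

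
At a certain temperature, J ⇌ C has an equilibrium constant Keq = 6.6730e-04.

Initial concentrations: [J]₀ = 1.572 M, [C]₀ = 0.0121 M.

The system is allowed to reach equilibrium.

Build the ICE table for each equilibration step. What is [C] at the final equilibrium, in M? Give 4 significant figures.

Q₀ = 0.007697 vs Keq = 6.6730e-04 ⇒ Q>K, reverse
Step 1:
                  J         C
  I           1.572    0.0121
  C         0.01104  -0.01104
  E           1.583  0.001056
  solve Keq expr → x = -0.01104; check Q = 6.6730e-04

[C]_eq = 0.001056 M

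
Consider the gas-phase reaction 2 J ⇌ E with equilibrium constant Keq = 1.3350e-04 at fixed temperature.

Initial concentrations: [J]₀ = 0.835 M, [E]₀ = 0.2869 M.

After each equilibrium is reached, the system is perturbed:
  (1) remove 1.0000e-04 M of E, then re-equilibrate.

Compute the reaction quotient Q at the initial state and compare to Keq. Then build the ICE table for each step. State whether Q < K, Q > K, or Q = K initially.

Q₀ = 0.4115 vs Keq = 1.3350e-04 ⇒ Q>K, reverse
Step 1:
                   J          E
  init         0.835     0.2869
  Δ           0.5733    -0.2866
  eq           1.408 2.6476e-04
  solve Keq expr → x = -0.2866; check Q = 1.3350e-04
Then remove 1.0000e-04 M of E.
Step 2:
                   J          E
  init         1.408 1.6476e-04
  Δ       -1.9985e-04 9.9925e-05
  eq           1.408 2.6469e-04
  solve Keq expr → x = 9.9925e-05; check Q = 1.3350e-04

Q₀ = 0.4115; Q > K (proceeds reverse)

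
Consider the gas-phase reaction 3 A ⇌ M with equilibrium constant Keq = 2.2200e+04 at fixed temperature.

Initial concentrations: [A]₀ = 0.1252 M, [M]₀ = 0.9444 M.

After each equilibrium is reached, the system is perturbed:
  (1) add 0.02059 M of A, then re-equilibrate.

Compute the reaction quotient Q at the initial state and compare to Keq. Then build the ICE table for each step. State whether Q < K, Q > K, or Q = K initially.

Q₀ = 481.2; Q < K (proceeds forward)

Q₀ = 481.2 vs Keq = 2.2200e+04 ⇒ Q<K, forward
Step 1:
                  A         M
  Initial    0.1252    0.9444
  Change   -0.08993   0.02998
  Equil     0.03527    0.9744
  solve Keq expr → x = 0.02998; check Q = 2.2200e+04
Then add 0.02059 M of A.
Step 2:
                  A         M
  Initial   0.05586    0.9744
  Change   -0.02051  0.006836
  Equil     0.03536    0.9812
  solve Keq expr → x = 0.006836; check Q = 2.2200e+04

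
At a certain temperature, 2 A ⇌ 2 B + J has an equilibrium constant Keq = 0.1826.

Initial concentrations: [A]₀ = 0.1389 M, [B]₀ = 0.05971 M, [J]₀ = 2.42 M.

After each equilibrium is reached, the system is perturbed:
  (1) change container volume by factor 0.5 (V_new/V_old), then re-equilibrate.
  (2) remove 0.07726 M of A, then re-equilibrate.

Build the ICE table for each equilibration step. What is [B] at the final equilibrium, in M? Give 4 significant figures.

Q₀ = 0.4472 vs Keq = 0.1826 ⇒ Q>K, reverse
Step 1:
                   A          B          J
  init        0.1389    0.05971       2.42
  Δ          0.01685   -0.01685  -0.008426
  eq          0.1558    0.04286      2.412
  solve Keq expr → x = -0.008426; check Q = 0.1826
Then change container volume by factor 0.5 (V_new/V_old).
Step 2:
                   A          B          J
  init        0.3115    0.08572      4.823
  Δ          0.02096   -0.02096   -0.01048
  eq          0.3325    0.06476      4.813
  solve Keq expr → x = -0.01048; check Q = 0.1826
Then remove 0.07726 M of A.
Step 3:
                   A          B          J
  init        0.2552    0.06476      4.813
  Δ          0.01257   -0.01257  -0.006284
  eq          0.2678    0.05219      4.806
  solve Keq expr → x = -0.006284; check Q = 0.1826

[B]_eq = 0.05219 M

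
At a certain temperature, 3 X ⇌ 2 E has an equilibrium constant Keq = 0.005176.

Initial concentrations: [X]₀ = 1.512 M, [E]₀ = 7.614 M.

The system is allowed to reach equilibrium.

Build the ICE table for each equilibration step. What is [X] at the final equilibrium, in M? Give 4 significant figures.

[X]_eq = 9.682 M

Q₀ = 16.77 vs Keq = 0.005176 ⇒ Q>K, reverse
Step 1:
                  X         E
  init        1.512     7.614
  Δ            8.17    -5.447
  eq          9.682     2.167
  solve Keq expr → x = -2.723; check Q = 0.005176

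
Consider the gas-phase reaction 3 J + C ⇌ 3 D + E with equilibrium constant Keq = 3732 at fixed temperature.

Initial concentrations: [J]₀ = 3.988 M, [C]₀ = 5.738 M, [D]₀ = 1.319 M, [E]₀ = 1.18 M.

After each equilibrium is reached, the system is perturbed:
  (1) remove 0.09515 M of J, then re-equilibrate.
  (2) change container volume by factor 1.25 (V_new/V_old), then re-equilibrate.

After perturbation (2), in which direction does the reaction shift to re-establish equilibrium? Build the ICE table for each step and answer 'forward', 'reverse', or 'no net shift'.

Q₀ = 0.00744 vs Keq = 3732 ⇒ Q<K, forward
Step 1:
                  J         C         D         E
  init        3.988     5.738     1.319      1.18
  Δ          -3.724    -1.241     3.724     1.241
  eq         0.2645     4.497     5.043     2.421
  solve Keq expr → x = 1.241; check Q = 3732
Then remove 0.09515 M of J.
Step 2:
                  J         C         D         E
  init       0.1693     4.497     5.043     2.421
  Δ         0.08886   0.02962  -0.08886  -0.02962
  eq         0.2582     4.526     4.954     2.392
  solve Keq expr → x = -0.02962; check Q = 3732
Then change container volume by factor 1.25 (V_new/V_old).
Step 3:
                  J         C         D         E
  init       0.2065     3.621     3.963     1.913
  Δ               0         0         0         0
  eq         0.2065     3.621     3.963     1.913
  solve Keq expr → x = 0; check Q = 3732

Direction: no net shift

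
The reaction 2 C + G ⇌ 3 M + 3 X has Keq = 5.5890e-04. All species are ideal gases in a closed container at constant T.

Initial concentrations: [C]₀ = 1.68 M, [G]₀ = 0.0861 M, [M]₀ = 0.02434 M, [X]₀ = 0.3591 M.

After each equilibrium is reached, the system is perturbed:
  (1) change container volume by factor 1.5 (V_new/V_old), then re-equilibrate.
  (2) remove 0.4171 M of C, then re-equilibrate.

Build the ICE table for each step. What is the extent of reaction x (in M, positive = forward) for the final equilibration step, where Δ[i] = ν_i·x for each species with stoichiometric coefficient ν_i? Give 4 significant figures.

Q₀ = 2.7478e-06 vs Keq = 5.5890e-04 ⇒ Q<K, forward
Step 1:
                   C          G          M          X
  I             1.68     0.0861    0.02434     0.3591
  C         -0.05191   -0.02596    0.07787    0.07787
  E            1.628    0.06014     0.1022      0.437
  solve Keq expr → x = 0.02596; check Q = 5.5890e-04
Then change container volume by factor 1.5 (V_new/V_old).
Step 2:
                   C          G          M          X
  I            1.085     0.0401    0.06814     0.2913
  C          -0.0138  -0.006901     0.0207     0.0207
  E            1.072    0.03319    0.08885      0.312
  solve Keq expr → x = 0.006901; check Q = 5.5890e-04
Then remove 0.4171 M of C.
Step 3:
                   C          G          M          X
  I           0.6545    0.03319    0.08885      0.312
  C          0.01122   0.005608   -0.01682   -0.01682
  E           0.6657     0.0388    0.07202     0.2952
  solve Keq expr → x = -0.005608; check Q = 5.5890e-04

x = -0.005608 M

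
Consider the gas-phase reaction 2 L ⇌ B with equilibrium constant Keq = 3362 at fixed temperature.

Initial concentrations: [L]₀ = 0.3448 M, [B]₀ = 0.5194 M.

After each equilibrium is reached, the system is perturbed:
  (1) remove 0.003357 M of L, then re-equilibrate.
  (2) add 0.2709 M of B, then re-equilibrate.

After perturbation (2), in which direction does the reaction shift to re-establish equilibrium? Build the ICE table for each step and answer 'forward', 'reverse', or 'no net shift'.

Direction: reverse

Q₀ = 4.369 vs Keq = 3362 ⇒ Q<K, forward
Step 1:
                    L           B
  Initial      0.3448      0.5194
  Change      -0.3305      0.1653
  Equil       0.01427      0.6847
  solve Keq expr → x = 0.1653; check Q = 3362
Then remove 0.003357 M of L.
Step 2:
                    L           B
  Initial     0.01091      0.6847
  Change      0.00334    -0.00167
  Equil       0.01425       0.683
  solve Keq expr → x = -0.00167; check Q = 3362
Then add 0.2709 M of B.
Step 3:
                    L           B
  Initial     0.01425      0.9539
  Change      0.00258    -0.00129
  Equil       0.01683      0.9526
  solve Keq expr → x = -0.00129; check Q = 3362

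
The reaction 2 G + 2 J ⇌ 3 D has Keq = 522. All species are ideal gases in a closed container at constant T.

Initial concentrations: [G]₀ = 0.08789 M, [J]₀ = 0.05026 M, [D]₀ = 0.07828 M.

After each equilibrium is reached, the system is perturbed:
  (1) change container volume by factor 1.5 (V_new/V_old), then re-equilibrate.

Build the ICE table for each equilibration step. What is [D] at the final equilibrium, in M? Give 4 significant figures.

Q₀ = 24.58 vs Keq = 522 ⇒ Q<K, forward
Step 1:
                    G           J           D
  Initial     0.08789     0.05026     0.07828
  Change     -0.02389    -0.02389     0.03584
  Equil         0.064     0.02637      0.1141
  solve Keq expr → x = 0.01195; check Q = 522
Then change container volume by factor 1.5 (V_new/V_old).
Step 2:
                    G           J           D
  Initial     0.04266     0.01758     0.07608
  Change     0.001893    0.001893   -0.002839
  Equil       0.04456     0.01947     0.07324
  solve Keq expr → x = -9.4642e-04; check Q = 522

[D]_eq = 0.07324 M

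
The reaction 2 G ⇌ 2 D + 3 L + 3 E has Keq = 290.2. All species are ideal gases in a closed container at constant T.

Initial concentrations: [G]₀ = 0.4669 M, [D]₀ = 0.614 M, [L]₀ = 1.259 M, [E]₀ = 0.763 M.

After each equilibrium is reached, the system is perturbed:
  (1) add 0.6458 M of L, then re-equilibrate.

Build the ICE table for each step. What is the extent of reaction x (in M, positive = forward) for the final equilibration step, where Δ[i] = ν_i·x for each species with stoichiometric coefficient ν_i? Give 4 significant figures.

Q₀ = 1.533 vs Keq = 290.2 ⇒ Q<K, forward
Step 1:
                  G         D         L         E
  Initial    0.4669     0.614     1.259     0.763
  Change     -0.304     0.304     0.456     0.456
  Equil      0.1629     0.918     1.715     1.219
  solve Keq expr → x = 0.152; check Q = 290.2
Then add 0.6458 M of L.
Step 2:
                  G         D         L         E
  Initial    0.1629     0.918     2.361     1.219
  Change    0.05137  -0.05137  -0.07705  -0.07705
  Equil      0.2143    0.8666     2.284     1.142
  solve Keq expr → x = -0.02568; check Q = 290.2

x = -0.02568 M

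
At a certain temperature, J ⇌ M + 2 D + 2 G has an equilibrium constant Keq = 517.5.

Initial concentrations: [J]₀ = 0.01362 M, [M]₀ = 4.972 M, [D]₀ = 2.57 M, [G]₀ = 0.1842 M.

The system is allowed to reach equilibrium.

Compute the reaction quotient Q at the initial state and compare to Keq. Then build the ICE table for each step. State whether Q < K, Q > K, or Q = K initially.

Q₀ = 81.81; Q < K (proceeds forward)

Q₀ = 81.81 vs Keq = 517.5 ⇒ Q<K, forward
Step 1:
                  J         M         D         G
  Initial   0.01362     4.972      2.57    0.1842
  Change   -0.01088   0.01088   0.02175   0.02175
  Equil    0.002743     4.983     2.592     0.206
  solve Keq expr → x = 0.01088; check Q = 517.5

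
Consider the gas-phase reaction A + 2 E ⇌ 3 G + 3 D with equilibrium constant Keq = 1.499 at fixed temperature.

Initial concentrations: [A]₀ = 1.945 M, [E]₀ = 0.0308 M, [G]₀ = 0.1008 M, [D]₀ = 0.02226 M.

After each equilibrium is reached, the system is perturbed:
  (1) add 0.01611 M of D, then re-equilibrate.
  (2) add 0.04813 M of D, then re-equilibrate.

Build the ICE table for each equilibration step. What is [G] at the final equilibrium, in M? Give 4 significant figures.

[G]_eq = 0.1447 M

Q₀ = 6.1226e-06 vs Keq = 1.499 ⇒ Q<K, forward
Step 1:
                  A         E         G         D
  I           1.945    0.0308    0.1008   0.02226
  C        -0.01511  -0.03022   0.04533   0.04533
  E            1.93 5.7720e-04    0.1461   0.06759
  solve Keq expr → x = 0.01511; check Q = 1.499
Then add 0.01611 M of D.
Step 2:
                  A         E         G         D
  I            1.93 5.7720e-04    0.1461    0.0837
  C       1.0555e-04 2.1109e-04 -3.1664e-04 -3.1664e-04
  E            1.93 7.8829e-04    0.1458   0.08339
  solve Keq expr → x = -1.0555e-04; check Q = 1.499
Then add 0.04813 M of D.
Step 3:
                  A         E         G         D
  I            1.93 7.8829e-04    0.1458    0.1315
  C       3.6793e-04 7.3586e-04 -0.001104 -0.001104
  E            1.93  0.001524    0.1447    0.1304
  solve Keq expr → x = -3.6793e-04; check Q = 1.499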